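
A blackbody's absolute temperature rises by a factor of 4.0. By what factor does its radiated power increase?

factor ≈ 256

P ∝ T⁴, so the power scales as (4.0)⁴ = 256.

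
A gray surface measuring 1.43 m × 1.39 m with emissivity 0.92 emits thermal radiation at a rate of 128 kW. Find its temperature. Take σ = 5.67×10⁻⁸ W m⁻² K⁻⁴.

A = 1.43 × 1.39 = 1.99 m².
From P = εσAT⁴, T = (P / εσA)^(1/4) = (1.28×10^5 / (0.92 × 5.67×10⁻⁸ × 1.99))^(1/4).
T = (1.23×10^12)^(1/4) = 1050 K.

T ≈ 1050 K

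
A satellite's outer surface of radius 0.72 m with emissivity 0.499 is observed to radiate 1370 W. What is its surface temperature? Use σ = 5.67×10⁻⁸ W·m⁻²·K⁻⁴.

T ≈ 294 K

A = 4πr² = 4π × (0.72)² = 6.51 m².
From P = εσAT⁴, T = (P / εσA)^(1/4) = (1370 / (0.499 × 5.67×10⁻⁸ × 6.51))^(1/4).
T = (7.43×10^9)^(1/4) = 294 K.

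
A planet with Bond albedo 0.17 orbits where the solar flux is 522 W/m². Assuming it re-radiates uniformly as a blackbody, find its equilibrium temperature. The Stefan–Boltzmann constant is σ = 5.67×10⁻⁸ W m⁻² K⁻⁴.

T ≈ 209 K

Power absorbed = (1−a)S·πR²; power emitted = 4πR²σT⁴. Equating and cancelling πR²:
T = ((1−a)S / 4σ)^(1/4) = (433 / (4 × 5.67×10⁻⁸))^(1/4) = (1.91×10^9)^(1/4).
T = 209 K.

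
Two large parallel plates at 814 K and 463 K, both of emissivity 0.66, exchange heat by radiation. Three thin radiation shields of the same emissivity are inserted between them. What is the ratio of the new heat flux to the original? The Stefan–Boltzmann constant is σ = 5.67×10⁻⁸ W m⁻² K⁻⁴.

With N identical shields there are N+1 = 4 gaps in series, each with the same radiative resistance, so the flux falls to 1/(N+1) of its unshielded value.

ratio ≈ 0.250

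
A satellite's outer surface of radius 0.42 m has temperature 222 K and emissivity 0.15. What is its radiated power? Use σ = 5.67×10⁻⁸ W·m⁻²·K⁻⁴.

A = 4πr² = 4π × (0.42)² = 2.22 m².
P = εσAT⁴ = 0.15 × 5.67×10⁻⁸ × 2.22 × (222)⁴ = 0.15 × 5.67×10⁻⁸ × 2.22 × 2.43×10^9.
P = 45.8 W.

P ≈ 45.8 W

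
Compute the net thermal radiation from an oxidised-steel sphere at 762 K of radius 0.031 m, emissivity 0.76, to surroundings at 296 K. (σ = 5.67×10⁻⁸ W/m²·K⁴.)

A = 4πr² = 4π × (0.031)² = 0.0121 m².
Q = εσA(T⁴ − T_s⁴). T⁴ − T_s⁴ = (762)⁴ − (296)⁴ = 3.37×10^11 − 7.68×10^9 = 3.29×10^11 K⁴.
Q = 0.76 × 5.67×10⁻⁸ × 0.0121 × 3.29×10^11 = 171 W.

Q ≈ 171 W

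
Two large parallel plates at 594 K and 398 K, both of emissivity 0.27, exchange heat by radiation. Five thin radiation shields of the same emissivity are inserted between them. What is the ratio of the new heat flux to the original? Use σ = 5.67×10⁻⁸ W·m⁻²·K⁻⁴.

ratio ≈ 0.167

With N identical shields there are N+1 = 6 gaps in series, each with the same radiative resistance, so the flux falls to 1/(N+1) of its unshielded value.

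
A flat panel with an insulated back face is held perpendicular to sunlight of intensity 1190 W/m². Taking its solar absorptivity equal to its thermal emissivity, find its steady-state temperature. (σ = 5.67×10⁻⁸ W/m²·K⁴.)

Absorbed flux αS = emitted flux εσT⁴ (one radiating face); with α = ε, T = (S/σ)^(1/4).
T = (1190 / 5.67×10⁻⁸)^(1/4) = (2.10×10^10)^(1/4).
T = 381 K.

T ≈ 381 K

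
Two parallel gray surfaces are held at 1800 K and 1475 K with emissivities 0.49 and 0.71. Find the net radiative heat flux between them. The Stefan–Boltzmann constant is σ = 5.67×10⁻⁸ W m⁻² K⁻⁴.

For two large parallel gray plates, q = σ(T₁⁴ − T₂⁴) / (1/ε₁ + 1/ε₂ − 1).
1/ε₁ + 1/ε₂ − 1 = 1/0.49 + 1/0.71 − 1 = 2.449.
T₁⁴ − T₂⁴ = 1.05×10^13 − 4.73×10^12 = 5.76×10^12 K⁴.
q = 5.67×10⁻⁸ × 5.76×10^12 / 2.449 = 1.33×10^5 W/m².

q ≈ 1.33×10^5 W/m²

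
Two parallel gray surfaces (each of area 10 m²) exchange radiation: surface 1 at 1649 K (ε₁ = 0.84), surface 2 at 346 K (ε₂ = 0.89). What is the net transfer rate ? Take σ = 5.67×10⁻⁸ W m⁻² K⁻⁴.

Q ≈ 3.18×10^6 W

For two large parallel gray plates, q = σ(T₁⁴ − T₂⁴) / (1/ε₁ + 1/ε₂ − 1).
1/ε₁ + 1/ε₂ − 1 = 1/0.84 + 1/0.89 − 1 = 1.314.
T₁⁴ − T₂⁴ = 7.39×10^12 − 1.43×10^10 = 7.38×10^12 K⁴.
q = 5.67×10⁻⁸ × 7.38×10^12 / 1.314 = 3.18×10^5 W/m².
Q = q·A = 3.18×10^5 × 10 = 3.18×10^6 W.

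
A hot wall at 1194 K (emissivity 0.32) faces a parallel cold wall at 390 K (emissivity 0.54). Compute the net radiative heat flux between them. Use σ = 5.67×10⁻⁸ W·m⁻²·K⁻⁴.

q ≈ 28600 W/m²

For two large parallel gray plates, q = σ(T₁⁴ − T₂⁴) / (1/ε₁ + 1/ε₂ − 1).
1/ε₁ + 1/ε₂ − 1 = 1/0.32 + 1/0.54 − 1 = 3.977.
T₁⁴ − T₂⁴ = 2.03×10^12 − 2.31×10^10 = 2.01×10^12 K⁴.
q = 5.67×10⁻⁸ × 2.01×10^12 / 3.977 = 28600 W/m².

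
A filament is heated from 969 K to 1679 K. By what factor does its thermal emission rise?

ratio ≈ 9.01

P ∝ T⁴, so the ratio is (1679/969)⁴ = (1.733)⁴ = 9.01.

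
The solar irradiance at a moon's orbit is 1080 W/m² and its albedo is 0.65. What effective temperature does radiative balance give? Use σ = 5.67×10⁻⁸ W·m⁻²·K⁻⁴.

Power absorbed = (1−a)S·πR²; power emitted = 4πR²σT⁴. Equating and cancelling πR²:
T = ((1−a)S / 4σ)^(1/4) = (378 / (4 × 5.67×10⁻⁸))^(1/4) = (1.67×10^9)^(1/4).
T = 202 K.

T ≈ 202 K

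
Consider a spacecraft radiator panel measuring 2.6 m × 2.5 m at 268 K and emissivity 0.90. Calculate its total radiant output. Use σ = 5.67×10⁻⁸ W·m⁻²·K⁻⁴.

P ≈ 1710 W

A = 2.6 × 2.5 = 6.50 m².
P = εσAT⁴ = 0.90 × 5.67×10⁻⁸ × 6.50 × (268)⁴ = 0.90 × 5.67×10⁻⁸ × 6.50 × 5.16×10^9.
P = 1710 W.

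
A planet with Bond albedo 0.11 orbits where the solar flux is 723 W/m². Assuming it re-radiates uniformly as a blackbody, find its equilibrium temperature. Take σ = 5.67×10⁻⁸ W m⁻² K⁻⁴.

Power absorbed = (1−a)S·πR²; power emitted = 4πR²σT⁴. Equating and cancelling πR²:
T = ((1−a)S / 4σ)^(1/4) = (643 / (4 × 5.67×10⁻⁸))^(1/4) = (2.84×10^9)^(1/4).
T = 231 K.

T ≈ 231 K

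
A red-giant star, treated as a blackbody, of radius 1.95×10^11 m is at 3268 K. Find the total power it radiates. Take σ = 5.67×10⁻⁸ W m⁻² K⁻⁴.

A = 4πr² = 4π × (1.95×10^11)² = 4.78×10^23 m².
P = σAT⁴ = 5.67×10⁻⁸ × 4.78×10^23 × (3268)⁴ = 5.67×10⁻⁸ × 4.78×10^23 × 1.14×10^14.
P = 3.09×10^30 W.

P ≈ 3.09×10^30 W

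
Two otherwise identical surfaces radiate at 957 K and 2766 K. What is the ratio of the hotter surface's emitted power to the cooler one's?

P ∝ T⁴, so the ratio is (2766/957)⁴ = (2.890)⁴ = 69.8.

ratio ≈ 69.8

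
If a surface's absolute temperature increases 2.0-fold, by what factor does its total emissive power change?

factor ≈ 16.0

P ∝ T⁴, so the power scales as (2.0)⁴ = 16.0.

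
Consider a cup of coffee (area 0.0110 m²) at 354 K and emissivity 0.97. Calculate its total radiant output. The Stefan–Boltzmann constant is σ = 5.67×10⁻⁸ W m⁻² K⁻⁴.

P ≈ 9.50 W

Stefan–Boltzmann: P = εσAT⁴ = 0.97 × 5.67×10⁻⁸ × 0.0110 × (354)⁴ = 0.97 × 5.67×10⁻⁸ × 0.0110 × 1.57×10^10.
P = 9.50 W.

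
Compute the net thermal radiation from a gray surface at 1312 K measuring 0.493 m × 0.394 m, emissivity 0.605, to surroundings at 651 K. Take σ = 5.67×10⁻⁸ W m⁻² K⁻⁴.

Q ≈ 18500 W

A = 0.493 × 0.394 = 0.194 m².
Q = εσA(T⁴ − T_s⁴). T⁴ − T_s⁴ = (1312)⁴ − (651)⁴ = 2.96×10^12 − 1.80×10^11 = 2.78×10^12 K⁴.
Q = 0.605 × 5.67×10⁻⁸ × 0.194 × 2.78×10^12 = 18500 W.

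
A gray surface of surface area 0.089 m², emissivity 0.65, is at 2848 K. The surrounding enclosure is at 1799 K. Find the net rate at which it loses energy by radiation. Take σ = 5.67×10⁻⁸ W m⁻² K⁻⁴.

Q ≈ 1.81×10^5 W

Q = εσA(T⁴ − T_s⁴). T⁴ − T_s⁴ = (2848)⁴ − (1799)⁴ = 6.58×10^13 − 1.05×10^13 = 5.53×10^13 K⁴.
Q = 0.65 × 5.67×10⁻⁸ × 0.0890 × 5.53×10^13 = 1.81×10^5 W.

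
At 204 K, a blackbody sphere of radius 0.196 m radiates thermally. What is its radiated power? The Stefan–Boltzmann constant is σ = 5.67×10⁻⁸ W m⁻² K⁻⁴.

P ≈ 47.4 W

A = 4πr² = 4π × (0.196)² = 0.483 m².
P = σAT⁴ = 5.67×10⁻⁸ × 0.483 × (204)⁴ = 5.67×10⁻⁸ × 0.483 × 1.73×10^9.
P = 47.4 W.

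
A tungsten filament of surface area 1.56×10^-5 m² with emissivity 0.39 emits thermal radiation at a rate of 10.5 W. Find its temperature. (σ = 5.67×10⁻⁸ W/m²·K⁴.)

From P = εσAT⁴, T = (P / εσA)^(1/4) = (10.5 / (0.39 × 5.67×10⁻⁸ × 1.56×10^-5))^(1/4).
T = (3.04×10^13)^(1/4) = 2350 K.

T ≈ 2350 K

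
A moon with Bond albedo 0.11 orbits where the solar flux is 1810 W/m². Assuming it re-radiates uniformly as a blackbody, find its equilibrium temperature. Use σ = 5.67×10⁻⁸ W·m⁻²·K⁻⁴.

T ≈ 290 K

Power absorbed = (1−a)S·πR²; power emitted = 4πR²σT⁴. Equating and cancelling πR²:
T = ((1−a)S / 4σ)^(1/4) = (1610 / (4 × 5.67×10⁻⁸))^(1/4) = (7.10×10^9)^(1/4).
T = 290 K.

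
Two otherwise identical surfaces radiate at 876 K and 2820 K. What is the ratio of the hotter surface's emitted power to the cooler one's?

P ∝ T⁴, so the ratio is (2820/876)⁴ = (3.219)⁴ = 107.

ratio ≈ 107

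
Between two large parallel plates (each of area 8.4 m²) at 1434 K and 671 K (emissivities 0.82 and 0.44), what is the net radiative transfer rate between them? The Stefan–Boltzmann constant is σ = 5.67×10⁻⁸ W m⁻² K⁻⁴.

Q ≈ 7.69×10^5 W

For two large parallel gray plates, q = σ(T₁⁴ − T₂⁴) / (1/ε₁ + 1/ε₂ − 1).
1/ε₁ + 1/ε₂ − 1 = 1/0.82 + 1/0.44 − 1 = 2.492.
T₁⁴ − T₂⁴ = 4.23×10^12 − 2.03×10^11 = 4.03×10^12 K⁴.
q = 5.67×10⁻⁸ × 4.03×10^12 / 2.492 = 91600 W/m².
Q = q·A = 91600 × 8.4 = 7.69×10^5 W.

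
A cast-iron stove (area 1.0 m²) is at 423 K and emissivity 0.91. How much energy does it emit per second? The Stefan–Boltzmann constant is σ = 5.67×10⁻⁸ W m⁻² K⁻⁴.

Stefan–Boltzmann: P = εσAT⁴ = 0.91 × 5.67×10⁻⁸ × 1.00 × (423)⁴ = 0.91 × 5.67×10⁻⁸ × 1.00 × 3.20×10^10.
P = 1650 W.

P ≈ 1650 W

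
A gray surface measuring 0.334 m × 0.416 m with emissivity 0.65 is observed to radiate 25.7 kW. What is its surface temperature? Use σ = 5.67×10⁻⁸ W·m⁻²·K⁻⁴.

T ≈ 1500 K

A = 0.334 × 0.416 = 0.139 m².
From P = εσAT⁴, T = (P / εσA)^(1/4) = (25700 / (0.65 × 5.67×10⁻⁸ × 0.139))^(1/4).
T = (5.02×10^12)^(1/4) = 1500 K.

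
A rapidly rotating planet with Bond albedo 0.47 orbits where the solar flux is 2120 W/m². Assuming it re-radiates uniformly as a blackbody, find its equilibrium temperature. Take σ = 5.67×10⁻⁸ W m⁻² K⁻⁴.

Power absorbed = (1−a)S·πR²; power emitted = 4πR²σT⁴. Equating and cancelling πR²:
T = ((1−a)S / 4σ)^(1/4) = (1120 / (4 × 5.67×10⁻⁸))^(1/4) = (4.95×10^9)^(1/4).
T = 265 K.

T ≈ 265 K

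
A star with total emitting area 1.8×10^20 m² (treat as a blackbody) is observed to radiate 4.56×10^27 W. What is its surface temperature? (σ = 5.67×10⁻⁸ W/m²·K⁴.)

From P = σAT⁴, T = (P / σA)^(1/4) = (4.56×10^27 / (5.67×10⁻⁸ × 1.80×10^20))^(1/4).
T = (4.47×10^14)^(1/4) = 4600 K.

T ≈ 4600 K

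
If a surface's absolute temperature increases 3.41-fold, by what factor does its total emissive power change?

factor ≈ 135

P ∝ T⁴, so the power scales as (3.41)⁴ = 135.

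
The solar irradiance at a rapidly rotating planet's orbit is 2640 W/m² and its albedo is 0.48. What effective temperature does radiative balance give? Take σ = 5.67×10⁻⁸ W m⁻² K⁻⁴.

T ≈ 279 K

Power absorbed = (1−a)S·πR²; power emitted = 4πR²σT⁴. Equating and cancelling πR²:
T = ((1−a)S / 4σ)^(1/4) = (1370 / (4 × 5.67×10⁻⁸))^(1/4) = (6.05×10^9)^(1/4).
T = 279 K.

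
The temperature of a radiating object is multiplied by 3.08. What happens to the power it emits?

factor ≈ 90.0

P ∝ T⁴, so the power scales as (3.08)⁴ = 90.0.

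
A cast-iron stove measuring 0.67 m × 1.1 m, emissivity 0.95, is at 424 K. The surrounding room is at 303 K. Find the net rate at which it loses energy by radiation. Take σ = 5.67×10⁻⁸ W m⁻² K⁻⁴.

A = 0.67 × 1.1 = 0.737 m².
Q = εσA(T⁴ − T_s⁴). T⁴ − T_s⁴ = (424)⁴ − (303)⁴ = 3.23×10^10 − 8.43×10^9 = 2.39×10^10 K⁴.
Q = 0.95 × 5.67×10⁻⁸ × 0.737 × 2.39×10^10 = 948 W.

Q ≈ 948 W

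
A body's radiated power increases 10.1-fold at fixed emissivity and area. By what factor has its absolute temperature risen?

P ∝ T⁴ ⇒ T ∝ P^(1/4), so T scales by (10.1)^(1/4) = 1.78.

factor ≈ 1.78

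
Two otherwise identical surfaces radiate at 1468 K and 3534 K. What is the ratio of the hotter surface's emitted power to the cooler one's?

ratio ≈ 33.6

P ∝ T⁴, so the ratio is (3534/1468)⁴ = (2.407)⁴ = 33.6.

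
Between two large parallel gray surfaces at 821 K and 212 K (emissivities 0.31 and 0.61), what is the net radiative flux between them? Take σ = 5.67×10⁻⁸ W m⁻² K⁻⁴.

For two large parallel gray plates, q = σ(T₁⁴ − T₂⁴) / (1/ε₁ + 1/ε₂ − 1).
1/ε₁ + 1/ε₂ − 1 = 1/0.31 + 1/0.61 − 1 = 3.865.
T₁⁴ − T₂⁴ = 4.54×10^11 − 2.02×10^9 = 4.52×10^11 K⁴.
q = 5.67×10⁻⁸ × 4.52×10^11 / 3.865 = 6640 W/m².

q ≈ 6640 W/m²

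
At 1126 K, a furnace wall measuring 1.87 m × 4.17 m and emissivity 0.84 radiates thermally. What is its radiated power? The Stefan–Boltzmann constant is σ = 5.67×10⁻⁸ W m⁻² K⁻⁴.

P ≈ 5.97×10^5 W

A = 1.87 × 4.17 = 7.80 m².
Stefan–Boltzmann: P = εσAT⁴ = 0.84 × 5.67×10⁻⁸ × 7.80 × (1126)⁴ = 0.84 × 5.67×10⁻⁸ × 7.80 × 1.61×10^12.
P = 5.97×10^5 W.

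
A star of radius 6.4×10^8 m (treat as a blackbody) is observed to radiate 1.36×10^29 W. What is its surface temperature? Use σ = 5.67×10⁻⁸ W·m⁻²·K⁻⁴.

T ≈ 26100 K

A = 4πr² = 4π × (6.4×10^8)² = 5.15×10^18 m².
From P = σAT⁴, T = (P / σA)^(1/4) = (1.36×10^29 / (5.67×10⁻⁸ × 5.15×10^18))^(1/4).
T = (4.66×10^17)^(1/4) = 26100 K.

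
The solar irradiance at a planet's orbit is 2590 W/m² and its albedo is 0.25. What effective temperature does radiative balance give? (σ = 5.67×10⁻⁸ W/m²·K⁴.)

T ≈ 304 K

Power absorbed = (1−a)S·πR²; power emitted = 4πR²σT⁴. Equating and cancelling πR²:
T = ((1−a)S / 4σ)^(1/4) = (1940 / (4 × 5.67×10⁻⁸))^(1/4) = (8.56×10^9)^(1/4).
T = 304 K.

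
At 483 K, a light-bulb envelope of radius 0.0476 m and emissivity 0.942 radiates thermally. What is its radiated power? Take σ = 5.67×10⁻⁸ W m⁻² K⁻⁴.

P ≈ 82.8 W

A = 4πr² = 4π × (0.0476)² = 0.0285 m².
Stefan–Boltzmann: P = εσAT⁴ = 0.942 × 5.67×10⁻⁸ × 0.0285 × (483)⁴ = 0.942 × 5.67×10⁻⁸ × 0.0285 × 5.44×10^10.
P = 82.8 W.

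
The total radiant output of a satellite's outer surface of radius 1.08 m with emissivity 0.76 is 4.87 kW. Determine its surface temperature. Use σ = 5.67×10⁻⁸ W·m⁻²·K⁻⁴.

T ≈ 296 K

A = 4πr² = 4π × (1.08)² = 14.7 m².
From P = εσAT⁴, T = (P / εσA)^(1/4) = (4870 / (0.76 × 5.67×10⁻⁸ × 14.7))^(1/4).
T = (7.71×10^9)^(1/4) = 296 K.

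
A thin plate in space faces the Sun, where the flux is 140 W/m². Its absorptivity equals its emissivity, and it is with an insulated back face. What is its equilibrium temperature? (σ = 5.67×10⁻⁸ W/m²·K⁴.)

Absorbed flux αS = emitted flux εσT⁴ (one radiating face); with α = ε, T = (S/σ)^(1/4).
T = (140 / 5.67×10⁻⁸)^(1/4) = (2.47×10^9)^(1/4).
T = 223 K.

T ≈ 223 K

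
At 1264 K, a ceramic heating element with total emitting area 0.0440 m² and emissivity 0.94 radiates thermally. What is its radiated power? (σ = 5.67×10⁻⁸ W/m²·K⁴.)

P ≈ 5990 W

Stefan–Boltzmann: P = εσAT⁴ = 0.94 × 5.67×10⁻⁸ × 0.0440 × (1264)⁴ = 0.94 × 5.67×10⁻⁸ × 0.0440 × 2.55×10^12.
P = 5990 W.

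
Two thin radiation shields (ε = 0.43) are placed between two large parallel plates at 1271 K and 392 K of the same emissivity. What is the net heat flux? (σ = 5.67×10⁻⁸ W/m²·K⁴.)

q ≈ 13400 W/m²

Each of the 3 gaps contributes resistance (2/ε − 1) = 2/0.43 − 1 = 3.651; total = 10.95.
q = σ(T₁⁴ − T₂⁴) / 10.95 = 5.67×10⁻⁸ × 2.59×10^12 / 10.95 = 13400 W/m².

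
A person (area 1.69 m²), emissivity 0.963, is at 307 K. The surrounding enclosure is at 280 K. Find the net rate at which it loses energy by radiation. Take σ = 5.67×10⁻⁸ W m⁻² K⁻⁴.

Q = εσA(T⁴ − T_s⁴). T⁴ − T_s⁴ = (307)⁴ − (280)⁴ = 8.88×10^9 − 6.15×10^9 = 2.74×10^9 K⁴.
Q = 0.963 × 5.67×10⁻⁸ × 1.69 × 2.74×10^9 = 253 W.

Q ≈ 253 W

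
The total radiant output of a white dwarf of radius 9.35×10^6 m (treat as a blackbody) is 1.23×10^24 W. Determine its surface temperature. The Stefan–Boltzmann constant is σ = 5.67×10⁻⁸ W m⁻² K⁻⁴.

T ≈ 11900 K

A = 4πr² = 4π × (9.35×10^6)² = 1.10×10^15 m².
From P = σAT⁴, T = (P / σA)^(1/4) = (1.23×10^24 / (5.67×10⁻⁸ × 1.10×10^15))^(1/4).
T = (1.97×10^16)^(1/4) = 11900 K.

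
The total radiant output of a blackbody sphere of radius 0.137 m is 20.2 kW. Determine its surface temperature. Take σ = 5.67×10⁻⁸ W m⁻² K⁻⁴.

A = 4πr² = 4π × (0.137)² = 0.236 m².
From P = σAT⁴, T = (P / σA)^(1/4) = (20200 / (5.67×10⁻⁸ × 0.236))^(1/4).
T = (1.51×10^12)^(1/4) = 1110 K.

T ≈ 1110 K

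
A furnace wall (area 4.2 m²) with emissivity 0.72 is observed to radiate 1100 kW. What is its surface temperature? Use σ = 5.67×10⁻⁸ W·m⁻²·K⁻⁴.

T ≈ 1590 K

From P = εσAT⁴, T = (P / εσA)^(1/4) = (1.10×10^6 / (0.72 × 5.67×10⁻⁸ × 4.20))^(1/4).
T = (6.42×10^12)^(1/4) = 1590 K.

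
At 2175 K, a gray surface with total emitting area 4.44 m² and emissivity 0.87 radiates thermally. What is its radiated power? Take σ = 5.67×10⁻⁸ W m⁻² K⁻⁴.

Stefan–Boltzmann: P = εσAT⁴ = 0.87 × 5.67×10⁻⁸ × 4.44 × (2175)⁴ = 0.87 × 5.67×10⁻⁸ × 4.44 × 2.24×10^13.
P = 4.90×10^6 W.

P ≈ 4.90×10^6 W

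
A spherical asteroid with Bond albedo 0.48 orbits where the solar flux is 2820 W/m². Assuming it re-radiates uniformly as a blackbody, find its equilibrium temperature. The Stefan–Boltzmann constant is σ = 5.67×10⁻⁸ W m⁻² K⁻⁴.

T ≈ 284 K

Power absorbed = (1−a)S·πR²; power emitted = 4πR²σT⁴. Equating and cancelling πR²:
T = ((1−a)S / 4σ)^(1/4) = (1470 / (4 × 5.67×10⁻⁸))^(1/4) = (6.47×10^9)^(1/4).
T = 284 K.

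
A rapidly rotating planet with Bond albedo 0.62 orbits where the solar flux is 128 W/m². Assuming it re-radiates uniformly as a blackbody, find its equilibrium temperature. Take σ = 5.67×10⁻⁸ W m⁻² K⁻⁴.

Power absorbed = (1−a)S·πR²; power emitted = 4πR²σT⁴. Equating and cancelling πR²:
T = ((1−a)S / 4σ)^(1/4) = (48.6 / (4 × 5.67×10⁻⁸))^(1/4) = (2.14×10^8)^(1/4).
T = 121 K.

T ≈ 121 K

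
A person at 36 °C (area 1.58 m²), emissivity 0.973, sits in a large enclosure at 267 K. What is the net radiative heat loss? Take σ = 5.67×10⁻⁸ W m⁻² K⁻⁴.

Q ≈ 352 W

Convert: 36 °C = 309 K.
Q = εσA(T⁴ − T_s⁴). T⁴ − T_s⁴ = (309)⁴ − (267)⁴ = 9.12×10^9 − 5.08×10^9 = 4.03×10^9 K⁴.
Q = 0.973 × 5.67×10⁻⁸ × 1.58 × 4.03×10^9 = 352 W.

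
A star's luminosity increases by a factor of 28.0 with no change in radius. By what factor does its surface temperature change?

P ∝ T⁴ ⇒ T ∝ P^(1/4), so T scales by (28.0)^(1/4) = 2.30.

factor ≈ 2.30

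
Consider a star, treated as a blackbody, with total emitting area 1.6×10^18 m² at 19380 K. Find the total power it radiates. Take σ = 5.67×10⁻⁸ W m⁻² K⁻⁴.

P = σAT⁴ = 5.67×10⁻⁸ × 1.60×10^18 × (19380)⁴ = 5.67×10⁻⁸ × 1.60×10^18 × 1.41×10^17.
P = 1.28×10^28 W.

P ≈ 1.28×10^28 W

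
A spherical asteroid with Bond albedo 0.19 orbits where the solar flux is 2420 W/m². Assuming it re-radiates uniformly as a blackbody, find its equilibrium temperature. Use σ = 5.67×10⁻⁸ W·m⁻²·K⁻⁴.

T ≈ 305 K

Power absorbed = (1−a)S·πR²; power emitted = 4πR²σT⁴. Equating and cancelling πR²:
T = ((1−a)S / 4σ)^(1/4) = (1960 / (4 × 5.67×10⁻⁸))^(1/4) = (8.64×10^9)^(1/4).
T = 305 K.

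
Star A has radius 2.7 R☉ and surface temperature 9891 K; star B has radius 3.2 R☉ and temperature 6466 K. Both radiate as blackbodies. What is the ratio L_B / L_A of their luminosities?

L_B/L_A ≈ 0.257

L = 4πR²σT⁴ ∝ R²T⁴, so L_B/L_A = (3.2/2.7)² × (6466/9891)⁴ = 1.40 × 0.183 = 0.257.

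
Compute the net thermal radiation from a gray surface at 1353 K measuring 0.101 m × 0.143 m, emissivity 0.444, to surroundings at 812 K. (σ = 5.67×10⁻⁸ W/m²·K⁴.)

A = 0.101 × 0.143 = 0.0144 m².
Q = εσA(T⁴ − T_s⁴). T⁴ − T_s⁴ = (1353)⁴ − (812)⁴ = 3.35×10^12 − 4.35×10^11 = 2.92×10^12 K⁴.
Q = 0.444 × 5.67×10⁻⁸ × 0.0144 × 2.92×10^12 = 1060 W.

Q ≈ 1060 W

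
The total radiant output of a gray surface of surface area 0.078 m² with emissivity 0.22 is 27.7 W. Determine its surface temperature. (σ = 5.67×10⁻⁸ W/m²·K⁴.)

From P = εσAT⁴, T = (P / εσA)^(1/4) = (27.7 / (0.22 × 5.67×10⁻⁸ × 0.0780))^(1/4).
T = (2.85×10^10)^(1/4) = 411 K.

T ≈ 411 K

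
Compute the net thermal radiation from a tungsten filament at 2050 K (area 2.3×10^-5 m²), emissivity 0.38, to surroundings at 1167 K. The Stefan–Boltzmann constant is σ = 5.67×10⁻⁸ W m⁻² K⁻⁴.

Q ≈ 7.83 W

Q = εσA(T⁴ − T_s⁴). T⁴ − T_s⁴ = (2050)⁴ − (1167)⁴ = 1.77×10^13 − 1.85×10^12 = 1.58×10^13 K⁴.
Q = 0.38 × 5.67×10⁻⁸ × 2.30×10^-5 × 1.58×10^13 = 7.83 W.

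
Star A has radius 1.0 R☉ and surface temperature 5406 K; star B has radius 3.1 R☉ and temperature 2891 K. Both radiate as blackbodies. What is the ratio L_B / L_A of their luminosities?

L = 4πR²σT⁴ ∝ R²T⁴, so L_B/L_A = (3.1/1.0)² × (2891/5406)⁴ = 9.61 × 0.0818 = 0.786.

L_B/L_A ≈ 0.786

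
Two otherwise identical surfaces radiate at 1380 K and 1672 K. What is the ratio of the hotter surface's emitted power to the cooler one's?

P ∝ T⁴, so the ratio is (1672/1380)⁴ = (1.212)⁴ = 2.15.

ratio ≈ 2.15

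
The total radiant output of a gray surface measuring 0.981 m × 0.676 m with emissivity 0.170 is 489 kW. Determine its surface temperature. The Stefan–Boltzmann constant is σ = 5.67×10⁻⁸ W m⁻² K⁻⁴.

T ≈ 2960 K

A = 0.981 × 0.676 = 0.663 m².
From P = εσAT⁴, T = (P / εσA)^(1/4) = (4.89×10^5 / (0.170 × 5.67×10⁻⁸ × 0.663))^(1/4).
T = (7.65×10^13)^(1/4) = 2960 K.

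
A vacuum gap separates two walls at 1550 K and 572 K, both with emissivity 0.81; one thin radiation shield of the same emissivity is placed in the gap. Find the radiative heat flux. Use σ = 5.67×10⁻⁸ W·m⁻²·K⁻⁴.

Each of the 2 gaps contributes resistance (2/ε − 1) = 2/0.81 − 1 = 1.469; total = 2.938.
q = σ(T₁⁴ − T₂⁴) / 2.938 = 5.67×10⁻⁸ × 5.66×10^12 / 2.938 = 1.09×10^5 W/m².

q ≈ 1.09×10^5 W/m²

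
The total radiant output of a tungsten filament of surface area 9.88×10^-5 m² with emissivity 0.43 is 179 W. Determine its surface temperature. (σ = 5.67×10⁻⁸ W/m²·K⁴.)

From P = εσAT⁴, T = (P / εσA)^(1/4) = (179 / (0.43 × 5.67×10⁻⁸ × 9.88×10^-5))^(1/4).
T = (7.43×10^13)^(1/4) = 2940 K.

T ≈ 2940 K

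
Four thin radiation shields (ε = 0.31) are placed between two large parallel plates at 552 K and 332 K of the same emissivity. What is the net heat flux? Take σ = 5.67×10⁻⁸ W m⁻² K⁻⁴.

q ≈ 168 W/m²

Each of the 5 gaps contributes resistance (2/ε − 1) = 2/0.31 − 1 = 5.452; total = 27.26.
q = σ(T₁⁴ − T₂⁴) / 27.26 = 5.67×10⁻⁸ × 8.07×10^10 / 27.26 = 168 W/m².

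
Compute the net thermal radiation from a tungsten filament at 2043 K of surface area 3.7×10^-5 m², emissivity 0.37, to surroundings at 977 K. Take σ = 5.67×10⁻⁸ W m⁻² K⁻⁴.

Q = εσA(T⁴ − T_s⁴). T⁴ − T_s⁴ = (2043)⁴ − (977)⁴ = 1.74×10^13 − 9.11×10^11 = 1.65×10^13 K⁴.
Q = 0.37 × 5.67×10⁻⁸ × 3.70×10^-5 × 1.65×10^13 = 12.8 W.

Q ≈ 12.8 W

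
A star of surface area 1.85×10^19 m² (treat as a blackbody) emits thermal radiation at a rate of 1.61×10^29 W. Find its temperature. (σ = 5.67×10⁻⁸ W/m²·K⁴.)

From P = σAT⁴, T = (P / σA)^(1/4) = (1.61×10^29 / (5.67×10⁻⁸ × 1.85×10^19))^(1/4).
T = (1.53×10^17)^(1/4) = 19800 K.

T ≈ 19800 K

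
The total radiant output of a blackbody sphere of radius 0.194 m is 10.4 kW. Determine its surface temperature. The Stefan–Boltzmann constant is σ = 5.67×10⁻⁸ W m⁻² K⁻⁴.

T ≈ 789 K

A = 4πr² = 4π × (0.194)² = 0.473 m².
From P = σAT⁴, T = (P / σA)^(1/4) = (10400 / (5.67×10⁻⁸ × 0.473))^(1/4).
T = (3.88×10^11)^(1/4) = 789 K.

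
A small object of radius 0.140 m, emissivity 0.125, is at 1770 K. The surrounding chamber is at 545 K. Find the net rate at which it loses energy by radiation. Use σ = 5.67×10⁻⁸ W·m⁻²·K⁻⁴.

A = 4πr² = 4π × (0.140)² = 0.246 m².
Q = εσA(T⁴ − T_s⁴). T⁴ − T_s⁴ = (1770)⁴ − (545)⁴ = 9.82×10^12 − 8.82×10^10 = 9.73×10^12 K⁴.
Q = 0.125 × 5.67×10⁻⁸ × 0.246 × 9.73×10^12 = 17000 W.

Q ≈ 17000 W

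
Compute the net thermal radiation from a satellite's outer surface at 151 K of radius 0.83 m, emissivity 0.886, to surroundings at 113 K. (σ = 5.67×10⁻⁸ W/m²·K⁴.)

Q ≈ 155 W

A = 4πr² = 4π × (0.83)² = 8.66 m².
Q = εσA(T⁴ − T_s⁴). T⁴ − T_s⁴ = (151)⁴ − (113)⁴ = 5.20×10^8 − 1.63×10^8 = 3.57×10^8 K⁴.
Q = 0.886 × 5.67×10⁻⁸ × 8.66 × 3.57×10^8 = 155 W.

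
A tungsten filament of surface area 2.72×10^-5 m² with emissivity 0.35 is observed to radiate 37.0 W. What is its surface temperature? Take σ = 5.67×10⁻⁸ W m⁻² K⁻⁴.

T ≈ 2880 K

From P = εσAT⁴, T = (P / εσA)^(1/4) = (37.0 / (0.35 × 5.67×10⁻⁸ × 2.72×10^-5))^(1/4).
T = (6.85×10^13)^(1/4) = 2880 K.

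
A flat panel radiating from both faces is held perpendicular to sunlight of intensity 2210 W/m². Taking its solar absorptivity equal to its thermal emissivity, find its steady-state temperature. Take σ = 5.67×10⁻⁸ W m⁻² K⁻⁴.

Absorbed flux αS = emitted flux 2εσT⁴ per unit area; with α = ε this gives T = (S/2σ)^(1/4).
T = (2210 / (2 × 5.67×10⁻⁸))^(1/4) = (1.95×10^10)^(1/4).
T = 374 K.

T ≈ 374 K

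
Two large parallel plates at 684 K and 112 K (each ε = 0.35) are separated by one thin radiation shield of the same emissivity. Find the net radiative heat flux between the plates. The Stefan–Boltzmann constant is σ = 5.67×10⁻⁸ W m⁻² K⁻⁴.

Each of the 2 gaps contributes resistance (2/ε − 1) = 2/0.35 − 1 = 4.714; total = 9.429.
q = σ(T₁⁴ − T₂⁴) / 9.429 = 5.67×10⁻⁸ × 2.19×10^11 / 9.429 = 1320 W/m².

q ≈ 1320 W/m²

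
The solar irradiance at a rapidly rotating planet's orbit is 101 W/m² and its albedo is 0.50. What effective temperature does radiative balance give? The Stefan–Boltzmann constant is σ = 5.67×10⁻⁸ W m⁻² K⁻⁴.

T ≈ 122 K

Power absorbed = (1−a)S·πR²; power emitted = 4πR²σT⁴. Equating and cancelling πR²:
T = ((1−a)S / 4σ)^(1/4) = (50.5 / (4 × 5.67×10⁻⁸))^(1/4) = (2.23×10^8)^(1/4).
T = 122 K.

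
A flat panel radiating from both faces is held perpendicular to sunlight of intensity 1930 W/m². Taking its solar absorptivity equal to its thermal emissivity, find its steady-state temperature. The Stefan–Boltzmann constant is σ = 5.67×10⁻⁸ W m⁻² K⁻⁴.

T ≈ 361 K

Absorbed flux αS = emitted flux 2εσT⁴ per unit area; with α = ε this gives T = (S/2σ)^(1/4).
T = (1930 / (2 × 5.67×10⁻⁸))^(1/4) = (1.70×10^10)^(1/4).
T = 361 K.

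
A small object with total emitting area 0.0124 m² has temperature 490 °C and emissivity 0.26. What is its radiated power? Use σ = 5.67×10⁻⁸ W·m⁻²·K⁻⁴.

P ≈ 62.0 W

490 °C = 763 K.
P = εσAT⁴ = 0.26 × 5.67×10⁻⁸ × 0.0124 × (763)⁴ = 0.26 × 5.67×10⁻⁸ × 0.0124 × 3.39×10^11.
P = 62.0 W.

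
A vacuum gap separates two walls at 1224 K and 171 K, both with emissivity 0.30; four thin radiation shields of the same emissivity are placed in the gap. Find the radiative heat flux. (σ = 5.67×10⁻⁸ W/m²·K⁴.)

q ≈ 4490 W/m²

Each of the 5 gaps contributes resistance (2/ε − 1) = 2/0.30 − 1 = 5.667; total = 28.33.
q = σ(T₁⁴ − T₂⁴) / 28.33 = 5.67×10⁻⁸ × 2.24×10^12 / 28.33 = 4490 W/m².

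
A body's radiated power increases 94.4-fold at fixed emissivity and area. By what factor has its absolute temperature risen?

factor ≈ 3.12

P ∝ T⁴ ⇒ T ∝ P^(1/4), so T scales by (94.4)^(1/4) = 3.12.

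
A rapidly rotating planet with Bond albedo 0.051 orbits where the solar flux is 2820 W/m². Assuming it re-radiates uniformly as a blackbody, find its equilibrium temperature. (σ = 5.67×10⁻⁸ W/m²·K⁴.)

T ≈ 330 K

Power absorbed = (1−a)S·πR²; power emitted = 4πR²σT⁴. Equating and cancelling πR²:
T = ((1−a)S / 4σ)^(1/4) = (2680 / (4 × 5.67×10⁻⁸))^(1/4) = (1.18×10^10)^(1/4).
T = 330 K.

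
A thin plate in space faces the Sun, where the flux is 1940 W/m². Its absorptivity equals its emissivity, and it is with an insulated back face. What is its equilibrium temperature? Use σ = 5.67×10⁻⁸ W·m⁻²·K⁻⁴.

Absorbed flux αS = emitted flux εσT⁴ (one radiating face); with α = ε, T = (S/σ)^(1/4).
T = (1940 / 5.67×10⁻⁸)^(1/4) = (3.42×10^10)^(1/4).
T = 430 K.

T ≈ 430 K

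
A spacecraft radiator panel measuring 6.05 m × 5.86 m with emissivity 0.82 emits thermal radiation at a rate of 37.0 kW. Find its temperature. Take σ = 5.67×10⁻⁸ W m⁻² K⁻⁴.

A = 6.05 × 5.86 = 35.5 m².
From P = εσAT⁴, T = (P / εσA)^(1/4) = (37000 / (0.82 × 5.67×10⁻⁸ × 35.5))^(1/4).
T = (2.24×10^10)^(1/4) = 387 K.

T ≈ 387 K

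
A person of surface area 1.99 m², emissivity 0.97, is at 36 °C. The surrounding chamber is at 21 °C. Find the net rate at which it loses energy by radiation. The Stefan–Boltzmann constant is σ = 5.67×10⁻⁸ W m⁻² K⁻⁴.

Q ≈ 180 W

Convert: 36 °C = 309 K; 21 °C = 294 K.
Q = εσA(T⁴ − T_s⁴). T⁴ − T_s⁴ = (309)⁴ − (294)⁴ = 9.12×10^9 − 7.47×10^9 = 1.65×10^9 K⁴.
Q = 0.97 × 5.67×10⁻⁸ × 1.99 × 1.65×10^9 = 180 W.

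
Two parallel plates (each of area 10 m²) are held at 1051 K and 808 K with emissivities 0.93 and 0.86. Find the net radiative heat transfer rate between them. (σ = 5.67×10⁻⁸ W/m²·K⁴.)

For two large parallel gray plates, q = σ(T₁⁴ − T₂⁴) / (1/ε₁ + 1/ε₂ − 1).
1/ε₁ + 1/ε₂ − 1 = 1/0.93 + 1/0.86 − 1 = 1.238.
T₁⁴ − T₂⁴ = 1.22×10^12 − 4.26×10^11 = 7.94×10^11 K⁴.
q = 5.67×10⁻⁸ × 7.94×10^11 / 1.238 = 36400 W/m².
Q = q·A = 36400 × 10 = 3.64×10^5 W.

Q ≈ 3.64×10^5 W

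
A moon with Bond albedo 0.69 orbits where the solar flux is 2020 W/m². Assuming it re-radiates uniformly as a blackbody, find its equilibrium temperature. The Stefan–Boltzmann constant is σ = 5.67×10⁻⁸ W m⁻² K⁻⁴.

Power absorbed = (1−a)S·πR²; power emitted = 4πR²σT⁴. Equating and cancelling πR²:
T = ((1−a)S / 4σ)^(1/4) = (626 / (4 × 5.67×10⁻⁸))^(1/4) = (2.76×10^9)^(1/4).
T = 229 K.

T ≈ 229 K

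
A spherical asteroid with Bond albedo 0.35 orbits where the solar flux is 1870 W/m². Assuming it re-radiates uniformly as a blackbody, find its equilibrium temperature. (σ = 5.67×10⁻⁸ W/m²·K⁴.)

T ≈ 271 K

Power absorbed = (1−a)S·πR²; power emitted = 4πR²σT⁴. Equating and cancelling πR²:
T = ((1−a)S / 4σ)^(1/4) = (1220 / (4 × 5.67×10⁻⁸))^(1/4) = (5.36×10^9)^(1/4).
T = 271 K.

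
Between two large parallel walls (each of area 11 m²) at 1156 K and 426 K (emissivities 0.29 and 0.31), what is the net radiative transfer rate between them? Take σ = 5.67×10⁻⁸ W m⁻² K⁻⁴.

For two large parallel gray plates, q = σ(T₁⁴ − T₂⁴) / (1/ε₁ + 1/ε₂ − 1).
1/ε₁ + 1/ε₂ − 1 = 1/0.29 + 1/0.31 − 1 = 5.674.
T₁⁴ − T₂⁴ = 1.79×10^12 − 3.29×10^10 = 1.75×10^12 K⁴.
q = 5.67×10⁻⁸ × 1.75×10^12 / 5.674 = 17500 W/m².
Q = q·A = 17500 × 11 = 1.93×10^5 W.

Q ≈ 1.93×10^5 W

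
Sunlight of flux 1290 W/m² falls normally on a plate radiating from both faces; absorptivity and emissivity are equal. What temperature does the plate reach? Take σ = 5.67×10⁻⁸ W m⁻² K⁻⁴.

T ≈ 327 K

Absorbed flux αS = emitted flux 2εσT⁴ per unit area; with α = ε this gives T = (S/2σ)^(1/4).
T = (1290 / (2 × 5.67×10⁻⁸))^(1/4) = (1.14×10^10)^(1/4).
T = 327 K.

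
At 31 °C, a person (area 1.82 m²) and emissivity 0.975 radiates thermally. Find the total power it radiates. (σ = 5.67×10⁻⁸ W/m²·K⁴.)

P ≈ 859 W

31 °C = 304 K.
P = εσAT⁴ = 0.975 × 5.67×10⁻⁸ × 1.82 × (304)⁴ = 0.975 × 5.67×10⁻⁸ × 1.82 × 8.54×10^9.
P = 859 W.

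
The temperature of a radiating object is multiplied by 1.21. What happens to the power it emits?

P ∝ T⁴, so the power scales as (1.21)⁴ = 2.14.

factor ≈ 2.14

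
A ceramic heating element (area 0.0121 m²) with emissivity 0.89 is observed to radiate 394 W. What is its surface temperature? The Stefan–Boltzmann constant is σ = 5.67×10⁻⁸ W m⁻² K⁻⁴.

From P = εσAT⁴, T = (P / εσA)^(1/4) = (394 / (0.89 × 5.67×10⁻⁸ × 0.0121))^(1/4).
T = (6.45×10^11)^(1/4) = 896 K.

T ≈ 896 K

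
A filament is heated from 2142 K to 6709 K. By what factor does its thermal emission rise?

ratio ≈ 96.2

P ∝ T⁴, so the ratio is (6709/2142)⁴ = (3.132)⁴ = 96.2.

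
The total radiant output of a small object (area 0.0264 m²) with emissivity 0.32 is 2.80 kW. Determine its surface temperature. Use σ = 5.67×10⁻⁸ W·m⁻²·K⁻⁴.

From P = εσAT⁴, T = (P / εσA)^(1/4) = (2800 / (0.32 × 5.67×10⁻⁸ × 0.0264))^(1/4).
T = (5.85×10^12)^(1/4) = 1550 K.

T ≈ 1550 K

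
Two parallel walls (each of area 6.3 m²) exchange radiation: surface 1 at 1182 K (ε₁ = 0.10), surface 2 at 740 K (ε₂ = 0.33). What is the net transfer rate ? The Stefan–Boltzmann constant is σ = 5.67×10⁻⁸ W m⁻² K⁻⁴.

For two large parallel gray plates, q = σ(T₁⁴ − T₂⁴) / (1/ε₁ + 1/ε₂ − 1).
1/ε₁ + 1/ε₂ − 1 = 1/0.10 + 1/0.33 − 1 = 12.03.
T₁⁴ − T₂⁴ = 1.95×10^12 − 3.00×10^11 = 1.65×10^12 K⁴.
q = 5.67×10⁻⁸ × 1.65×10^12 / 12.03 = 7790 W/m².
Q = q·A = 7790 × 6.3 = 49100 W.

Q ≈ 49100 W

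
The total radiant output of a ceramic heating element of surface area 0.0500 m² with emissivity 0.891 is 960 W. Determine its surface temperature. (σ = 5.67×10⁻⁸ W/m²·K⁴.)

T ≈ 785 K

From P = εσAT⁴, T = (P / εσA)^(1/4) = (960 / (0.891 × 5.67×10⁻⁸ × 0.0500))^(1/4).
T = (3.80×10^11)^(1/4) = 785 K.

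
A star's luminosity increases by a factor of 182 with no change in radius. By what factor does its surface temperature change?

P ∝ T⁴ ⇒ T ∝ P^(1/4), so T scales by (182)^(1/4) = 3.67.

factor ≈ 3.67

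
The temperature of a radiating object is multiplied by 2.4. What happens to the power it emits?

factor ≈ 33.2

P ∝ T⁴, so the power scales as (2.4)⁴ = 33.2.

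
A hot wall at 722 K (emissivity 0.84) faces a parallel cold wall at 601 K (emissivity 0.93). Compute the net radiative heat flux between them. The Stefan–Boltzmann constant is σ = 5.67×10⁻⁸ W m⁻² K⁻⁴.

For two large parallel gray plates, q = σ(T₁⁴ − T₂⁴) / (1/ε₁ + 1/ε₂ − 1).
1/ε₁ + 1/ε₂ − 1 = 1/0.84 + 1/0.93 − 1 = 1.266.
T₁⁴ − T₂⁴ = 2.72×10^11 − 1.30×10^11 = 1.41×10^11 K⁴.
q = 5.67×10⁻⁸ × 1.41×10^11 / 1.266 = 6330 W/m².

q ≈ 6330 W/m²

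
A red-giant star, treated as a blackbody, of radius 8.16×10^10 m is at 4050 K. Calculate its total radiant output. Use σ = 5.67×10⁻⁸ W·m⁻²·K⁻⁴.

P ≈ 1.28×10^30 W

A = 4πr² = 4π × (8.16×10^10)² = 8.37×10^22 m².
P = σAT⁴ = 5.67×10⁻⁸ × 8.37×10^22 × (4050)⁴ = 5.67×10⁻⁸ × 8.37×10^22 × 2.69×10^14.
P = 1.28×10^30 W.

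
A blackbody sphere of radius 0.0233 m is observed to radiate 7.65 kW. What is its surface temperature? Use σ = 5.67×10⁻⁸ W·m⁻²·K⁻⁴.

T ≈ 2110 K

A = 4πr² = 4π × (0.0233)² = 6.82×10^-3 m².
From P = σAT⁴, T = (P / σA)^(1/4) = (7650 / (5.67×10⁻⁸ × 6.82×10^-3))^(1/4).
T = (1.98×10^13)^(1/4) = 2110 K.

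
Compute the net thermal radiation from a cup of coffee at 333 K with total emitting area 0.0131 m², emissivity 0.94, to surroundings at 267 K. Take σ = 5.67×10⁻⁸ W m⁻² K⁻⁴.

Q ≈ 5.04 W

Q = εσA(T⁴ − T_s⁴). T⁴ − T_s⁴ = (333)⁴ − (267)⁴ = 1.23×10^10 − 5.08×10^9 = 7.21×10^9 K⁴.
Q = 0.94 × 5.67×10⁻⁸ × 0.0131 × 7.21×10^9 = 5.04 W.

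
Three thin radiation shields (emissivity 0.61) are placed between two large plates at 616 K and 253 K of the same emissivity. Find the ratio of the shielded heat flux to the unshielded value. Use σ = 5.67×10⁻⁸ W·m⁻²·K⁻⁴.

With N identical shields there are N+1 = 4 gaps in series, each with the same radiative resistance, so the flux falls to 1/(N+1) of its unshielded value.

ratio ≈ 0.250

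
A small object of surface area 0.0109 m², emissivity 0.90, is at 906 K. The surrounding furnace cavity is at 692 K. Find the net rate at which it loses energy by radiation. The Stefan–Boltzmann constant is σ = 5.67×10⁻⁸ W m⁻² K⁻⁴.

Q = εσA(T⁴ − T_s⁴). T⁴ − T_s⁴ = (906)⁴ − (692)⁴ = 6.74×10^11 − 2.29×10^11 = 4.44×10^11 K⁴.
Q = 0.90 × 5.67×10⁻⁸ × 0.0109 × 4.44×10^11 = 247 W.

Q ≈ 247 W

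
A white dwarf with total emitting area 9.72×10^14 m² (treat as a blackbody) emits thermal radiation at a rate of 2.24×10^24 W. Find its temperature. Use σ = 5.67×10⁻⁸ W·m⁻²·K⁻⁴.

From P = σAT⁴, T = (P / σA)^(1/4) = (2.24×10^24 / (5.67×10⁻⁸ × 9.72×10^14))^(1/4).
T = (4.06×10^16)^(1/4) = 14200 K.

T ≈ 14200 K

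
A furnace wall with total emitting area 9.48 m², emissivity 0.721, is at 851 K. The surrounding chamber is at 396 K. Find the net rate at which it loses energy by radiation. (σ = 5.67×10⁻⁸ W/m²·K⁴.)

Q = εσA(T⁴ − T_s⁴). T⁴ − T_s⁴ = (851)⁴ − (396)⁴ = 5.24×10^11 − 2.46×10^10 = 5.00×10^11 K⁴.
Q = 0.721 × 5.67×10⁻⁸ × 9.48 × 5.00×10^11 = 1.94×10^5 W.

Q ≈ 1.94×10^5 W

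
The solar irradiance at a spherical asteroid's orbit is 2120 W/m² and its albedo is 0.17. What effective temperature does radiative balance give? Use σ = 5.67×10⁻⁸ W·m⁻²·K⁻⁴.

Power absorbed = (1−a)S·πR²; power emitted = 4πR²σT⁴. Equating and cancelling πR²:
T = ((1−a)S / 4σ)^(1/4) = (1760 / (4 × 5.67×10⁻⁸))^(1/4) = (7.76×10^9)^(1/4).
T = 297 K.

T ≈ 297 K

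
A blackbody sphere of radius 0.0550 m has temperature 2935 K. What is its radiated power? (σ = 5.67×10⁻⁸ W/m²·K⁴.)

P ≈ 1.60×10^5 W

A = 4πr² = 4π × (0.0550)² = 0.0380 m².
P = σAT⁴ = 5.67×10⁻⁸ × 0.0380 × (2935)⁴ = 5.67×10⁻⁸ × 0.0380 × 7.42×10^13.
P = 1.60×10^5 W.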